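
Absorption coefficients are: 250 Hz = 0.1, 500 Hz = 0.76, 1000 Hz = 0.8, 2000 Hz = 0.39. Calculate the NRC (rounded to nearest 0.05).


Given values:
  a_250 = 0.1, a_500 = 0.76
  a_1000 = 0.8, a_2000 = 0.39
Formula: NRC = (a250 + a500 + a1000 + a2000) / 4
Sum = 0.1 + 0.76 + 0.8 + 0.39 = 2.05
NRC = 2.05 / 4 = 0.5125
Rounded to nearest 0.05: 0.5

0.5


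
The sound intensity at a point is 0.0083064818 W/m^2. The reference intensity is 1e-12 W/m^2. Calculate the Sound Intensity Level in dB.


Given values:
  I = 0.0083064818 W/m^2
  I_ref = 1e-12 W/m^2
Formula: SIL = 10 * log10(I / I_ref)
Compute ratio: I / I_ref = 8306481800
Compute log10: log10(8306481800) = 9.919417
Multiply: SIL = 10 * 9.919417 = 99.19

99.19 dB


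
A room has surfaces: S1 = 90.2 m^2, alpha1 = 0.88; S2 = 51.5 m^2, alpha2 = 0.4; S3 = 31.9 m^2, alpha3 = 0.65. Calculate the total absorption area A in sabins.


Given surfaces:
  Surface 1: 90.2 * 0.88 = 79.376
  Surface 2: 51.5 * 0.4 = 20.6
  Surface 3: 31.9 * 0.65 = 20.735
Formula: A = sum(Si * alpha_i)
A = 79.376 + 20.6 + 20.735
A = 120.71

120.71 sabins


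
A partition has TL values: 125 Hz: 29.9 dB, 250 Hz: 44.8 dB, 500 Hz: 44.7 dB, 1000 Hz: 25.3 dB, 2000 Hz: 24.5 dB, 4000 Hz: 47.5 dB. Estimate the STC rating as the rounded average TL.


Given TL values at each frequency:
  125 Hz: 29.9 dB
  250 Hz: 44.8 dB
  500 Hz: 44.7 dB
  1000 Hz: 25.3 dB
  2000 Hz: 24.5 dB
  4000 Hz: 47.5 dB
Formula: STC ~ round(average of TL values)
Sum = 29.9 + 44.8 + 44.7 + 25.3 + 24.5 + 47.5 = 216.7
Average = 216.7 / 6 = 36.12
Rounded: 36

36


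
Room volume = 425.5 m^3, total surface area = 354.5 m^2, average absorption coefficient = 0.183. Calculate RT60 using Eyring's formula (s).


Given values:
  V = 425.5 m^3, S = 354.5 m^2, alpha = 0.183
Formula: RT60 = 0.161 * V / (-S * ln(1 - alpha))
Compute ln(1 - 0.183) = ln(0.817) = -0.202116
Denominator: -354.5 * -0.202116 = 71.6501
Numerator: 0.161 * 425.5 = 68.5055
RT60 = 68.5055 / 71.6501 = 0.956

0.956 s


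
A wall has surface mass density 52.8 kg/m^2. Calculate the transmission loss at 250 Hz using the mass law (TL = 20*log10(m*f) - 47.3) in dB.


Given values:
  m = 52.8 kg/m^2, f = 250 Hz
Formula: TL = 20 * log10(m * f) - 47.3
Compute m * f = 52.8 * 250 = 13200.0
Compute log10(13200.0) = 4.120574
Compute 20 * 4.120574 = 82.4115
TL = 82.4115 - 47.3 = 35.11

35.11 dB


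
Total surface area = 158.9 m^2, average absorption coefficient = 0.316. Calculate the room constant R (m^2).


Given values:
  S = 158.9 m^2, alpha = 0.316
Formula: R = S * alpha / (1 - alpha)
Numerator: 158.9 * 0.316 = 50.2124
Denominator: 1 - 0.316 = 0.684
R = 50.2124 / 0.684 = 73.41

73.41 m^2


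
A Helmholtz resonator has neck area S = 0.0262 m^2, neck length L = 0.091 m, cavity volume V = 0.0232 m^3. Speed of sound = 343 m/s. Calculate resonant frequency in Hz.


Given values:
  S = 0.0262 m^2, L = 0.091 m, V = 0.0232 m^3, c = 343 m/s
Formula: f = (c / (2*pi)) * sqrt(S / (V * L))
Compute V * L = 0.0232 * 0.091 = 0.0021112
Compute S / (V * L) = 0.0262 / 0.0021112 = 12.41
Compute sqrt(12.41) = 3.522783
Compute c / (2*pi) = 343 / 6.283185 = 54.590148
f = 54.590148 * 3.522783 = 192.31

192.31 Hz


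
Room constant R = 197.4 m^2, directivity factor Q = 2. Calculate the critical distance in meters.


Given values:
  R = 197.4 m^2, Q = 2
Formula: d_c = 0.141 * sqrt(Q * R)
Compute Q * R = 2 * 197.4 = 394.8
Compute sqrt(394.8) = 19.8696
d_c = 0.141 * 19.8696 = 2.802

2.802 m


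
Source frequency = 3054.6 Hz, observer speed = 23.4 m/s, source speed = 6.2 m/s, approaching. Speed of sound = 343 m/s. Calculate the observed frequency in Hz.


Given values:
  f_s = 3054.6 Hz, v_o = 23.4 m/s, v_s = 6.2 m/s
  Direction: approaching
Formula: f_o = f_s * (c + v_o) / (c - v_s)
Numerator: c + v_o = 343 + 23.4 = 366.4
Denominator: c - v_s = 343 - 6.2 = 336.8
f_o = 3054.6 * 366.4 / 336.8 = 3323.06

3323.06 Hz


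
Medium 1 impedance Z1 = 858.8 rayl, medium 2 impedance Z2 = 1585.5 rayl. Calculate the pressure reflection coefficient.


Given values:
  Z1 = 858.8 rayl, Z2 = 1585.5 rayl
Formula: R = (Z2 - Z1) / (Z2 + Z1)
Numerator: Z2 - Z1 = 1585.5 - 858.8 = 726.7
Denominator: Z2 + Z1 = 1585.5 + 858.8 = 2444.3
R = 726.7 / 2444.3 = 0.2973

0.2973


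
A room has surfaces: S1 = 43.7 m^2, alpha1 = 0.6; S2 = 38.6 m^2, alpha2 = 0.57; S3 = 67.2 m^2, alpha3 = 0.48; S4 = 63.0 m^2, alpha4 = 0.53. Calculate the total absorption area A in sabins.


Given surfaces:
  Surface 1: 43.7 * 0.6 = 26.22
  Surface 2: 38.6 * 0.57 = 22.002
  Surface 3: 67.2 * 0.48 = 32.256
  Surface 4: 63.0 * 0.53 = 33.39
Formula: A = sum(Si * alpha_i)
A = 26.22 + 22.002 + 32.256 + 33.39
A = 113.87

113.87 sabins


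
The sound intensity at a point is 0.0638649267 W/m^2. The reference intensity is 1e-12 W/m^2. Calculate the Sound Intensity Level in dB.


Given values:
  I = 0.0638649267 W/m^2
  I_ref = 1e-12 W/m^2
Formula: SIL = 10 * log10(I / I_ref)
Compute ratio: I / I_ref = 63864926700
Compute log10: log10(63864926700) = 10.805262
Multiply: SIL = 10 * 10.805262 = 108.05

108.05 dB


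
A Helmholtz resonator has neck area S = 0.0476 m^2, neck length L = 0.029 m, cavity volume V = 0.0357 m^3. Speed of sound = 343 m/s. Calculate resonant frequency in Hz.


Given values:
  S = 0.0476 m^2, L = 0.029 m, V = 0.0357 m^3, c = 343 m/s
Formula: f = (c / (2*pi)) * sqrt(S / (V * L))
Compute V * L = 0.0357 * 0.029 = 0.0010353
Compute S / (V * L) = 0.0476 / 0.0010353 = 45.977
Compute sqrt(45.977) = 6.780634
Compute c / (2*pi) = 343 / 6.283185 = 54.590148
f = 54.590148 * 6.780634 = 370.16

370.16 Hz


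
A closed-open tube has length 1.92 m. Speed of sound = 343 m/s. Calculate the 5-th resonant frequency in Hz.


Given values:
  Tube type: closed-open, L = 1.92 m, c = 343 m/s, n = 5
Formula: f_n = (2n - 1) * c / (4 * L)
Compute 2n - 1 = 2*5 - 1 = 9
Compute 4 * L = 4 * 1.92 = 7.68
f = 9 * 343 / 7.68
f = 401.95

401.95 Hz


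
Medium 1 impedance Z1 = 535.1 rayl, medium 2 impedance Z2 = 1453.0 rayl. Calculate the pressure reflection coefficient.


Given values:
  Z1 = 535.1 rayl, Z2 = 1453.0 rayl
Formula: R = (Z2 - Z1) / (Z2 + Z1)
Numerator: Z2 - Z1 = 1453.0 - 535.1 = 917.9
Denominator: Z2 + Z1 = 1453.0 + 535.1 = 1988.1
R = 917.9 / 1988.1 = 0.4617

0.4617


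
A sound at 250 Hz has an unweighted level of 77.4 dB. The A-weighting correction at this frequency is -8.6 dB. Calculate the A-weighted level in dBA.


Given values:
  SPL = 77.4 dB
  A-weighting at 250 Hz = -8.6 dB
Formula: L_A = SPL + A_weight
L_A = 77.4 + (-8.6)
L_A = 68.8

68.8 dBA


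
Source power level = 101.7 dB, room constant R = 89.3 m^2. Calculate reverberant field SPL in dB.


Given values:
  Lw = 101.7 dB, R = 89.3 m^2
Formula: SPL = Lw + 10 * log10(4 / R)
Compute 4 / R = 4 / 89.3 = 0.044793
Compute 10 * log10(0.044793) = -13.4879
SPL = 101.7 + (-13.4879) = 88.21

88.21 dB


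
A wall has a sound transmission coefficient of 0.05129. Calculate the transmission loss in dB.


Given values:
  tau = 0.05129
Formula: TL = 10 * log10(1 / tau)
Compute 1 / tau = 1 / 0.05129 = 19.497
Compute log10(19.497) = 1.289968
TL = 10 * 1.289968 = 12.9

12.9 dB


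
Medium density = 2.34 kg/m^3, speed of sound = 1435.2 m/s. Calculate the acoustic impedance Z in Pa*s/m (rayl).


Given values:
  rho = 2.34 kg/m^3
  c = 1435.2 m/s
Formula: Z = rho * c
Z = 2.34 * 1435.2
Z = 3358.37

3358.37 rayl


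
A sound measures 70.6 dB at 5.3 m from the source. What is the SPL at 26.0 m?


Given values:
  SPL1 = 70.6 dB, r1 = 5.3 m, r2 = 26.0 m
Formula: SPL2 = SPL1 - 20 * log10(r2 / r1)
Compute ratio: r2 / r1 = 26.0 / 5.3 = 4.9057
Compute log10: log10(4.9057) = 0.690701
Compute drop: 20 * 0.690701 = 13.814
SPL2 = 70.6 - 13.814 = 56.79

56.79 dB


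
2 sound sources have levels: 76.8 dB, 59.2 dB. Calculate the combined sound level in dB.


Formula: L_total = 10 * log10( sum(10^(Li/10)) )
  Source 1: 10^(76.8/10) = 47863009.2323
  Source 2: 10^(59.2/10) = 831763.7711
Sum of linear values = 48694773.0034
L_total = 10 * log10(48694773.0034) = 76.87

76.87 dB


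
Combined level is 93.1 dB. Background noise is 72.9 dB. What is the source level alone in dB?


Given values:
  L_total = 93.1 dB, L_bg = 72.9 dB
Formula: L_source = 10 * log10(10^(L_total/10) - 10^(L_bg/10))
Convert to linear:
  10^(93.1/10) = 2041737944.6695
  10^(72.9/10) = 19498445.9976
Difference: 2041737944.6695 - 19498445.9976 = 2022239498.6719
L_source = 10 * log10(2022239498.6719) = 93.06

93.06 dB


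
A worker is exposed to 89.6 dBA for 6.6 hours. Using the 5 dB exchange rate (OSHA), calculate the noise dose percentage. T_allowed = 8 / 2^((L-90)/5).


Given values:
  L = 89.6 dBA, T = 6.6 hours
Formula: T_allowed = 8 / 2^((L - 90) / 5)
Compute exponent: (89.6 - 90) / 5 = -0.08
Compute 2^(-0.08) = 0.946058
T_allowed = 8 / 0.946058 = 8.456141 hours
Dose = (T / T_allowed) * 100
Dose = (6.6 / 8.456141) * 100 = 78.05

78.05 %


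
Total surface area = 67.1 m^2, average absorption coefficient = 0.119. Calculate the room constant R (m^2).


Given values:
  S = 67.1 m^2, alpha = 0.119
Formula: R = S * alpha / (1 - alpha)
Numerator: 67.1 * 0.119 = 7.9849
Denominator: 1 - 0.119 = 0.881
R = 7.9849 / 0.881 = 9.06

9.06 m^2


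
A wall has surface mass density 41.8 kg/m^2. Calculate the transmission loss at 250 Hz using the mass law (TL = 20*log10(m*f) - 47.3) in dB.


Given values:
  m = 41.8 kg/m^2, f = 250 Hz
Formula: TL = 20 * log10(m * f) - 47.3
Compute m * f = 41.8 * 250 = 10450.0
Compute log10(10450.0) = 4.019116
Compute 20 * 4.019116 = 80.3823
TL = 80.3823 - 47.3 = 33.08

33.08 dB


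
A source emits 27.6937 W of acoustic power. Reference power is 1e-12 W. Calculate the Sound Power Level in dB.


Given values:
  W = 27.6937 W
  W_ref = 1e-12 W
Formula: SWL = 10 * log10(W / W_ref)
Compute ratio: W / W_ref = 27693700000000
Compute log10: log10(27693700000000) = 13.442381
Multiply: SWL = 10 * 13.442381 = 134.42

134.42 dB


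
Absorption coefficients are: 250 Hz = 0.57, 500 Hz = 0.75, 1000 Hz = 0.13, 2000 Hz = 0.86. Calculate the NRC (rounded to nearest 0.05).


Given values:
  a_250 = 0.57, a_500 = 0.75
  a_1000 = 0.13, a_2000 = 0.86
Formula: NRC = (a250 + a500 + a1000 + a2000) / 4
Sum = 0.57 + 0.75 + 0.13 + 0.86 = 2.31
NRC = 2.31 / 4 = 0.5775
Rounded to nearest 0.05: 0.6

0.6


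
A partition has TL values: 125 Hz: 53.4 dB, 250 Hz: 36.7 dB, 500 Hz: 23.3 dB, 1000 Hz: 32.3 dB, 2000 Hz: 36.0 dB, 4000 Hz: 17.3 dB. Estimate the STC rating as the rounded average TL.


Given TL values at each frequency:
  125 Hz: 53.4 dB
  250 Hz: 36.7 dB
  500 Hz: 23.3 dB
  1000 Hz: 32.3 dB
  2000 Hz: 36.0 dB
  4000 Hz: 17.3 dB
Formula: STC ~ round(average of TL values)
Sum = 53.4 + 36.7 + 23.3 + 32.3 + 36.0 + 17.3 = 199.0
Average = 199.0 / 6 = 33.17
Rounded: 33

33


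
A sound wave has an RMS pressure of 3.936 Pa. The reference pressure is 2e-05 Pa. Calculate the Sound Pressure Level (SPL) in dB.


Given values:
  p = 3.936 Pa
  p_ref = 2e-05 Pa
Formula: SPL = 20 * log10(p / p_ref)
Compute ratio: p / p_ref = 3.936 / 2e-05 = 196800
Compute log10: log10(196800) = 5.294025
Multiply: SPL = 20 * 5.294025 = 105.88

105.88 dB


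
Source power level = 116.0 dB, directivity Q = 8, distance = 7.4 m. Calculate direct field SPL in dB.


Given values:
  Lw = 116.0 dB, Q = 8, r = 7.4 m
Formula: SPL = Lw + 10 * log10(Q / (4 * pi * r^2))
Compute 4 * pi * r^2 = 4 * pi * 7.4^2 = 688.1345
Compute Q / denom = 8 / 688.1345 = 0.01162563
Compute 10 * log10(0.01162563) = -19.3458
SPL = 116.0 + (-19.3458) = 96.65

96.65 dB


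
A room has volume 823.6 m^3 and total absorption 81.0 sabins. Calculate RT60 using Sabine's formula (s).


Given values:
  V = 823.6 m^3
  A = 81.0 sabins
Formula: RT60 = 0.161 * V / A
Numerator: 0.161 * 823.6 = 132.5996
RT60 = 132.5996 / 81.0 = 1.637

1.637 s


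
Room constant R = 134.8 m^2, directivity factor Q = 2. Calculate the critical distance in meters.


Given values:
  R = 134.8 m^2, Q = 2
Formula: d_c = 0.141 * sqrt(Q * R)
Compute Q * R = 2 * 134.8 = 269.6
Compute sqrt(269.6) = 16.4195
d_c = 0.141 * 16.4195 = 2.315

2.315 m


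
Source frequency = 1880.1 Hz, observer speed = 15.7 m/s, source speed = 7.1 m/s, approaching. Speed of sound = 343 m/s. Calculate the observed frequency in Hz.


Given values:
  f_s = 1880.1 Hz, v_o = 15.7 m/s, v_s = 7.1 m/s
  Direction: approaching
Formula: f_o = f_s * (c + v_o) / (c - v_s)
Numerator: c + v_o = 343 + 15.7 = 358.7
Denominator: c - v_s = 343 - 7.1 = 335.9
f_o = 1880.1 * 358.7 / 335.9 = 2007.72

2007.72 Hz


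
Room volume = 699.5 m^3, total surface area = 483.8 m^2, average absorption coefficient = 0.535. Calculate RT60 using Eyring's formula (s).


Given values:
  V = 699.5 m^3, S = 483.8 m^2, alpha = 0.535
Formula: RT60 = 0.161 * V / (-S * ln(1 - alpha))
Compute ln(1 - 0.535) = ln(0.465) = -0.765718
Denominator: -483.8 * -0.765718 = 370.4544
Numerator: 0.161 * 699.5 = 112.6195
RT60 = 112.6195 / 370.4544 = 0.304

0.304 s


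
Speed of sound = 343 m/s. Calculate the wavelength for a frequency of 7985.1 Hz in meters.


Given values:
  c = 343 m/s, f = 7985.1 Hz
Formula: lambda = c / f
lambda = 343 / 7985.1
lambda = 0.043

0.043 m


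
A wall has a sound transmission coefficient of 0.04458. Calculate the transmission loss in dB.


Given values:
  tau = 0.04458
Formula: TL = 10 * log10(1 / tau)
Compute 1 / tau = 1 / 0.04458 = 22.4316
Compute log10(22.4316) = 1.35086
TL = 10 * 1.35086 = 13.51

13.51 dB


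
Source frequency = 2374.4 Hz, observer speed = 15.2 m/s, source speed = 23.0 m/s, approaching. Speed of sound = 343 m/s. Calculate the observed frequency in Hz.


Given values:
  f_s = 2374.4 Hz, v_o = 15.2 m/s, v_s = 23.0 m/s
  Direction: approaching
Formula: f_o = f_s * (c + v_o) / (c - v_s)
Numerator: c + v_o = 343 + 15.2 = 358.2
Denominator: c - v_s = 343 - 23.0 = 320.0
f_o = 2374.4 * 358.2 / 320.0 = 2657.84

2657.84 Hz


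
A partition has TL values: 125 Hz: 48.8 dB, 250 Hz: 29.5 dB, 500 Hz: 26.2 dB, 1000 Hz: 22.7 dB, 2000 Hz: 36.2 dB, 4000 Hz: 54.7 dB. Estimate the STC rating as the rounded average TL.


Given TL values at each frequency:
  125 Hz: 48.8 dB
  250 Hz: 29.5 dB
  500 Hz: 26.2 dB
  1000 Hz: 22.7 dB
  2000 Hz: 36.2 dB
  4000 Hz: 54.7 dB
Formula: STC ~ round(average of TL values)
Sum = 48.8 + 29.5 + 26.2 + 22.7 + 36.2 + 54.7 = 218.1
Average = 218.1 / 6 = 36.35
Rounded: 36

36


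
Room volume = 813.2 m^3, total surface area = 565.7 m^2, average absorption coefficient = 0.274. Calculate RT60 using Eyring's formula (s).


Given values:
  V = 813.2 m^3, S = 565.7 m^2, alpha = 0.274
Formula: RT60 = 0.161 * V / (-S * ln(1 - alpha))
Compute ln(1 - 0.274) = ln(0.726) = -0.320205
Denominator: -565.7 * -0.320205 = 181.14
Numerator: 0.161 * 813.2 = 130.9252
RT60 = 130.9252 / 181.14 = 0.723

0.723 s


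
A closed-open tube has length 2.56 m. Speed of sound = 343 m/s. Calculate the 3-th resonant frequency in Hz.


Given values:
  Tube type: closed-open, L = 2.56 m, c = 343 m/s, n = 3
Formula: f_n = (2n - 1) * c / (4 * L)
Compute 2n - 1 = 2*3 - 1 = 5
Compute 4 * L = 4 * 2.56 = 10.24
f = 5 * 343 / 10.24
f = 167.48

167.48 Hz


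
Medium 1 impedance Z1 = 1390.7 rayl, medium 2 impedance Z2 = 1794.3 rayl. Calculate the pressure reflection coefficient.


Given values:
  Z1 = 1390.7 rayl, Z2 = 1794.3 rayl
Formula: R = (Z2 - Z1) / (Z2 + Z1)
Numerator: Z2 - Z1 = 1794.3 - 1390.7 = 403.6
Denominator: Z2 + Z1 = 1794.3 + 1390.7 = 3185.0
R = 403.6 / 3185.0 = 0.1267

0.1267


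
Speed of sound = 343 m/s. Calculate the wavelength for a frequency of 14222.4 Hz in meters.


Given values:
  c = 343 m/s, f = 14222.4 Hz
Formula: lambda = c / f
lambda = 343 / 14222.4
lambda = 0.0241

0.0241 m


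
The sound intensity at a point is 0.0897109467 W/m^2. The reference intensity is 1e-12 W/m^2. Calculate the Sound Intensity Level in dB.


Given values:
  I = 0.0897109467 W/m^2
  I_ref = 1e-12 W/m^2
Formula: SIL = 10 * log10(I / I_ref)
Compute ratio: I / I_ref = 89710946700
Compute log10: log10(89710946700) = 10.952845
Multiply: SIL = 10 * 10.952845 = 109.53

109.53 dB


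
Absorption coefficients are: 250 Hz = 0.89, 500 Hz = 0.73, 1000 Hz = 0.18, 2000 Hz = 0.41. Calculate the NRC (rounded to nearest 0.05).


Given values:
  a_250 = 0.89, a_500 = 0.73
  a_1000 = 0.18, a_2000 = 0.41
Formula: NRC = (a250 + a500 + a1000 + a2000) / 4
Sum = 0.89 + 0.73 + 0.18 + 0.41 = 2.21
NRC = 2.21 / 4 = 0.5525
Rounded to nearest 0.05: 0.55

0.55


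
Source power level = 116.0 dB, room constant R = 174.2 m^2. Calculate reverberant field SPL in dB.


Given values:
  Lw = 116.0 dB, R = 174.2 m^2
Formula: SPL = Lw + 10 * log10(4 / R)
Compute 4 / R = 4 / 174.2 = 0.022962
Compute 10 * log10(0.022962) = -16.3899
SPL = 116.0 + (-16.3899) = 99.61

99.61 dB


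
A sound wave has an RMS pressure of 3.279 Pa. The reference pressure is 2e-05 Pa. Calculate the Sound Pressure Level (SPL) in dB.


Given values:
  p = 3.279 Pa
  p_ref = 2e-05 Pa
Formula: SPL = 20 * log10(p / p_ref)
Compute ratio: p / p_ref = 3.279 / 2e-05 = 163950
Compute log10: log10(163950) = 5.214711
Multiply: SPL = 20 * 5.214711 = 104.29

104.29 dB


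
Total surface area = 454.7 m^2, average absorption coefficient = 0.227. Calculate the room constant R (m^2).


Given values:
  S = 454.7 m^2, alpha = 0.227
Formula: R = S * alpha / (1 - alpha)
Numerator: 454.7 * 0.227 = 103.2169
Denominator: 1 - 0.227 = 0.773
R = 103.2169 / 0.773 = 133.53

133.53 m^2


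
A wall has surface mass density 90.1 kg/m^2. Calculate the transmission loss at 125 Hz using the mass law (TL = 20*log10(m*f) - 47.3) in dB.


Given values:
  m = 90.1 kg/m^2, f = 125 Hz
Formula: TL = 20 * log10(m * f) - 47.3
Compute m * f = 90.1 * 125 = 11262.5
Compute log10(11262.5) = 4.051635
Compute 20 * 4.051635 = 81.0327
TL = 81.0327 - 47.3 = 33.73

33.73 dB


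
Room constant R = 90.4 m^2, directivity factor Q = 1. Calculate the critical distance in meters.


Given values:
  R = 90.4 m^2, Q = 1
Formula: d_c = 0.141 * sqrt(Q * R)
Compute Q * R = 1 * 90.4 = 90.4
Compute sqrt(90.4) = 9.5079
d_c = 0.141 * 9.5079 = 1.341

1.341 m


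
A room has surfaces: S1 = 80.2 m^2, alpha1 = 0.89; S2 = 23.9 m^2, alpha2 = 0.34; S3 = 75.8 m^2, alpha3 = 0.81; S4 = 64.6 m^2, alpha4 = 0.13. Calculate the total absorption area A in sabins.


Given surfaces:
  Surface 1: 80.2 * 0.89 = 71.378
  Surface 2: 23.9 * 0.34 = 8.126
  Surface 3: 75.8 * 0.81 = 61.398
  Surface 4: 64.6 * 0.13 = 8.398
Formula: A = sum(Si * alpha_i)
A = 71.378 + 8.126 + 61.398 + 8.398
A = 149.3

149.3 sabins


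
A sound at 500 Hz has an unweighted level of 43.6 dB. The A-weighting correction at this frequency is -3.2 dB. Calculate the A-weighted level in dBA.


Given values:
  SPL = 43.6 dB
  A-weighting at 500 Hz = -3.2 dB
Formula: L_A = SPL + A_weight
L_A = 43.6 + (-3.2)
L_A = 40.4

40.4 dBA


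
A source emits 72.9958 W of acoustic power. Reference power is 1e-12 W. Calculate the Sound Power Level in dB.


Given values:
  W = 72.9958 W
  W_ref = 1e-12 W
Formula: SWL = 10 * log10(W / W_ref)
Compute ratio: W / W_ref = 72995800000000
Compute log10: log10(72995800000000) = 13.863298
Multiply: SWL = 10 * 13.863298 = 138.63

138.63 dB


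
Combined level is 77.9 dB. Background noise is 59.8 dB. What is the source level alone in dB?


Given values:
  L_total = 77.9 dB, L_bg = 59.8 dB
Formula: L_source = 10 * log10(10^(L_total/10) - 10^(L_bg/10))
Convert to linear:
  10^(77.9/10) = 61659500.1861
  10^(59.8/10) = 954992.586
Difference: 61659500.1861 - 954992.586 = 60704507.6001
L_source = 10 * log10(60704507.6001) = 77.83

77.83 dB


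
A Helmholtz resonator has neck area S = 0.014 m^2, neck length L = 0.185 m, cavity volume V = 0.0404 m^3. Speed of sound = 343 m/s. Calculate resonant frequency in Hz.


Given values:
  S = 0.014 m^2, L = 0.185 m, V = 0.0404 m^3, c = 343 m/s
Formula: f = (c / (2*pi)) * sqrt(S / (V * L))
Compute V * L = 0.0404 * 0.185 = 0.007474
Compute S / (V * L) = 0.014 / 0.007474 = 1.8732
Compute sqrt(1.8732) = 1.368649
Compute c / (2*pi) = 343 / 6.283185 = 54.590148
f = 54.590148 * 1.368649 = 74.71

74.71 Hz


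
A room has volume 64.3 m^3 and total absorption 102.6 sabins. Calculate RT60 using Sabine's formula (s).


Given values:
  V = 64.3 m^3
  A = 102.6 sabins
Formula: RT60 = 0.161 * V / A
Numerator: 0.161 * 64.3 = 10.3523
RT60 = 10.3523 / 102.6 = 0.101

0.101 s


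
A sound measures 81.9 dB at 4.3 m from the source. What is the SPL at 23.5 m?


Given values:
  SPL1 = 81.9 dB, r1 = 4.3 m, r2 = 23.5 m
Formula: SPL2 = SPL1 - 20 * log10(r2 / r1)
Compute ratio: r2 / r1 = 23.5 / 4.3 = 5.4651
Compute log10: log10(5.4651) = 0.737598
Compute drop: 20 * 0.737598 = 14.752
SPL2 = 81.9 - 14.752 = 67.15

67.15 dB


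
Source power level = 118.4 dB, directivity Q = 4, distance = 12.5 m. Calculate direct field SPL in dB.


Given values:
  Lw = 118.4 dB, Q = 4, r = 12.5 m
Formula: SPL = Lw + 10 * log10(Q / (4 * pi * r^2))
Compute 4 * pi * r^2 = 4 * pi * 12.5^2 = 1963.4954
Compute Q / denom = 4 / 1963.4954 = 0.00203718
Compute 10 * log10(0.00203718) = -26.9097
SPL = 118.4 + (-26.9097) = 91.49

91.49 dB


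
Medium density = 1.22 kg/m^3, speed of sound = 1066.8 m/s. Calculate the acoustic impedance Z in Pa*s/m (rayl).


Given values:
  rho = 1.22 kg/m^3
  c = 1066.8 m/s
Formula: Z = rho * c
Z = 1.22 * 1066.8
Z = 1301.5

1301.5 rayl


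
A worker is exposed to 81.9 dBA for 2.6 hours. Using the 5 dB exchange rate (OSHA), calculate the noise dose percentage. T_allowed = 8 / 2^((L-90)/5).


Given values:
  L = 81.9 dBA, T = 2.6 hours
Formula: T_allowed = 8 / 2^((L - 90) / 5)
Compute exponent: (81.9 - 90) / 5 = -1.62
Compute 2^(-1.62) = 0.325335
T_allowed = 8 / 0.325335 = 24.590038 hours
Dose = (T / T_allowed) * 100
Dose = (2.6 / 24.590038) * 100 = 10.57

10.57 %


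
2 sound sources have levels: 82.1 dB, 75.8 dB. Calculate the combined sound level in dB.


Formula: L_total = 10 * log10( sum(10^(Li/10)) )
  Source 1: 10^(82.1/10) = 162181009.7359
  Source 2: 10^(75.8/10) = 38018939.6321
Sum of linear values = 200199949.368
L_total = 10 * log10(200199949.368) = 83.01

83.01 dB


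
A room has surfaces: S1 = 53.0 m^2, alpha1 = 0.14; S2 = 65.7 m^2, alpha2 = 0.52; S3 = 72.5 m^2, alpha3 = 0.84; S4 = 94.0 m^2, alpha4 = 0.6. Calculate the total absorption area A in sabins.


Given surfaces:
  Surface 1: 53.0 * 0.14 = 7.42
  Surface 2: 65.7 * 0.52 = 34.164
  Surface 3: 72.5 * 0.84 = 60.9
  Surface 4: 94.0 * 0.6 = 56.4
Formula: A = sum(Si * alpha_i)
A = 7.42 + 34.164 + 60.9 + 56.4
A = 158.88

158.88 sabins


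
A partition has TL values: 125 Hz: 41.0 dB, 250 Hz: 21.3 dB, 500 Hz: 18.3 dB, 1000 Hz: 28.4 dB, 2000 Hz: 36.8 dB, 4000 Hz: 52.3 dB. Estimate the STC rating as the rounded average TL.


Given TL values at each frequency:
  125 Hz: 41.0 dB
  250 Hz: 21.3 dB
  500 Hz: 18.3 dB
  1000 Hz: 28.4 dB
  2000 Hz: 36.8 dB
  4000 Hz: 52.3 dB
Formula: STC ~ round(average of TL values)
Sum = 41.0 + 21.3 + 18.3 + 28.4 + 36.8 + 52.3 = 198.1
Average = 198.1 / 6 = 33.02
Rounded: 33

33


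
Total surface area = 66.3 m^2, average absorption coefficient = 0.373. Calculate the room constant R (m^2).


Given values:
  S = 66.3 m^2, alpha = 0.373
Formula: R = S * alpha / (1 - alpha)
Numerator: 66.3 * 0.373 = 24.7299
Denominator: 1 - 0.373 = 0.627
R = 24.7299 / 0.627 = 39.44

39.44 m^2


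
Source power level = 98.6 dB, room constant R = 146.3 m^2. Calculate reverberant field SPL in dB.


Given values:
  Lw = 98.6 dB, R = 146.3 m^2
Formula: SPL = Lw + 10 * log10(4 / R)
Compute 4 / R = 4 / 146.3 = 0.027341
Compute 10 * log10(0.027341) = -15.6319
SPL = 98.6 + (-15.6319) = 82.97

82.97 dB


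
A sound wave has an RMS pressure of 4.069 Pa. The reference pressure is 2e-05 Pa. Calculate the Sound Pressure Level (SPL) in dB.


Given values:
  p = 4.069 Pa
  p_ref = 2e-05 Pa
Formula: SPL = 20 * log10(p / p_ref)
Compute ratio: p / p_ref = 4.069 / 2e-05 = 203450
Compute log10: log10(203450) = 5.308458
Multiply: SPL = 20 * 5.308458 = 106.17

106.17 dB


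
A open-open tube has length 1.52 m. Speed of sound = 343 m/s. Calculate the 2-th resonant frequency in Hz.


Given values:
  Tube type: open-open, L = 1.52 m, c = 343 m/s, n = 2
Formula: f_n = n * c / (2 * L)
Compute 2 * L = 2 * 1.52 = 3.04
f = 2 * 343 / 3.04
f = 225.66

225.66 Hz


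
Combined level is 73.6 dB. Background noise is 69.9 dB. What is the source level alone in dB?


Given values:
  L_total = 73.6 dB, L_bg = 69.9 dB
Formula: L_source = 10 * log10(10^(L_total/10) - 10^(L_bg/10))
Convert to linear:
  10^(73.6/10) = 22908676.5277
  10^(69.9/10) = 9772372.2096
Difference: 22908676.5277 - 9772372.2096 = 13136304.3181
L_source = 10 * log10(13136304.3181) = 71.18

71.18 dB


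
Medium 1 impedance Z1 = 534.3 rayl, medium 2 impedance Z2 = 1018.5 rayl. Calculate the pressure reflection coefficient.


Given values:
  Z1 = 534.3 rayl, Z2 = 1018.5 rayl
Formula: R = (Z2 - Z1) / (Z2 + Z1)
Numerator: Z2 - Z1 = 1018.5 - 534.3 = 484.2
Denominator: Z2 + Z1 = 1018.5 + 534.3 = 1552.8
R = 484.2 / 1552.8 = 0.3118

0.3118


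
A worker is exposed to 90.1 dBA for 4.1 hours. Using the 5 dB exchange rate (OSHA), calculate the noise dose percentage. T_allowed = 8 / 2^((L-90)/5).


Given values:
  L = 90.1 dBA, T = 4.1 hours
Formula: T_allowed = 8 / 2^((L - 90) / 5)
Compute exponent: (90.1 - 90) / 5 = 0.02
Compute 2^(0.02) = 1.013959
T_allowed = 8 / 1.013959 = 7.889865 hours
Dose = (T / T_allowed) * 100
Dose = (4.1 / 7.889865) * 100 = 51.97

51.97 %


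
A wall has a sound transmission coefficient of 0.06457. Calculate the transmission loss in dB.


Given values:
  tau = 0.06457
Formula: TL = 10 * log10(1 / tau)
Compute 1 / tau = 1 / 0.06457 = 15.4871
Compute log10(15.4871) = 1.18997
TL = 10 * 1.18997 = 11.9

11.9 dB


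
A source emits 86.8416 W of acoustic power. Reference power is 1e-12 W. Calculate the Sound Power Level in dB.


Given values:
  W = 86.8416 W
  W_ref = 1e-12 W
Formula: SWL = 10 * log10(W / W_ref)
Compute ratio: W / W_ref = 86841600000000
Compute log10: log10(86841600000000) = 13.938728
Multiply: SWL = 10 * 13.938728 = 139.39

139.39 dB


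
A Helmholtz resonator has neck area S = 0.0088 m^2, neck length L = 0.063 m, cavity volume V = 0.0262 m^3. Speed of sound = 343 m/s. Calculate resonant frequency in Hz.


Given values:
  S = 0.0088 m^2, L = 0.063 m, V = 0.0262 m^3, c = 343 m/s
Formula: f = (c / (2*pi)) * sqrt(S / (V * L))
Compute V * L = 0.0262 * 0.063 = 0.0016506
Compute S / (V * L) = 0.0088 / 0.0016506 = 5.3314
Compute sqrt(5.3314) = 2.308982
Compute c / (2*pi) = 343 / 6.283185 = 54.590148
f = 54.590148 * 2.308982 = 126.05

126.05 Hz


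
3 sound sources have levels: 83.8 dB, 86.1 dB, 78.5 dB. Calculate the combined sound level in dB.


Formula: L_total = 10 * log10( sum(10^(Li/10)) )
  Source 1: 10^(83.8/10) = 239883291.9019
  Source 2: 10^(86.1/10) = 407380277.8041
  Source 3: 10^(78.5/10) = 70794578.4384
Sum of linear values = 718058148.1444
L_total = 10 * log10(718058148.1444) = 88.56

88.56 dB


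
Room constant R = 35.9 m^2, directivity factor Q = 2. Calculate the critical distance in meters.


Given values:
  R = 35.9 m^2, Q = 2
Formula: d_c = 0.141 * sqrt(Q * R)
Compute Q * R = 2 * 35.9 = 71.8
Compute sqrt(71.8) = 8.4735
d_c = 0.141 * 8.4735 = 1.195

1.195 m


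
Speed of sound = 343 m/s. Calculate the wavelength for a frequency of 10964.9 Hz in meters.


Given values:
  c = 343 m/s, f = 10964.9 Hz
Formula: lambda = c / f
lambda = 343 / 10964.9
lambda = 0.0313

0.0313 m


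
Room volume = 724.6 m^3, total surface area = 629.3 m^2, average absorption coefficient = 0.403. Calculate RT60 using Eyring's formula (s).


Given values:
  V = 724.6 m^3, S = 629.3 m^2, alpha = 0.403
Formula: RT60 = 0.161 * V / (-S * ln(1 - alpha))
Compute ln(1 - 0.403) = ln(0.597) = -0.515838
Denominator: -629.3 * -0.515838 = 324.6169
Numerator: 0.161 * 724.6 = 116.6606
RT60 = 116.6606 / 324.6169 = 0.359

0.359 s


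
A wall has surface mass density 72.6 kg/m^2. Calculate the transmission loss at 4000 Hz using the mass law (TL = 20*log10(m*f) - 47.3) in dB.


Given values:
  m = 72.6 kg/m^2, f = 4000 Hz
Formula: TL = 20 * log10(m * f) - 47.3
Compute m * f = 72.6 * 4000 = 290400.0
Compute log10(290400.0) = 5.462997
Compute 20 * 5.462997 = 109.2599
TL = 109.2599 - 47.3 = 61.96

61.96 dB


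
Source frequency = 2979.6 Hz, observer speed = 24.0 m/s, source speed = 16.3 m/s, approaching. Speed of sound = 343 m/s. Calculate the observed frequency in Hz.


Given values:
  f_s = 2979.6 Hz, v_o = 24.0 m/s, v_s = 16.3 m/s
  Direction: approaching
Formula: f_o = f_s * (c + v_o) / (c - v_s)
Numerator: c + v_o = 343 + 24.0 = 367.0
Denominator: c - v_s = 343 - 16.3 = 326.7
f_o = 2979.6 * 367.0 / 326.7 = 3347.15

3347.15 Hz


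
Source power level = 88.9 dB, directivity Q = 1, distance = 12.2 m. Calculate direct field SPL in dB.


Given values:
  Lw = 88.9 dB, Q = 1, r = 12.2 m
Formula: SPL = Lw + 10 * log10(Q / (4 * pi * r^2))
Compute 4 * pi * r^2 = 4 * pi * 12.2^2 = 1870.3786
Compute Q / denom = 1 / 1870.3786 = 0.00053465
Compute 10 * log10(0.00053465) = -32.7193
SPL = 88.9 + (-32.7193) = 56.18

56.18 dB


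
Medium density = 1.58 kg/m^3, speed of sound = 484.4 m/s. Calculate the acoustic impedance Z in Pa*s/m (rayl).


Given values:
  rho = 1.58 kg/m^3
  c = 484.4 m/s
Formula: Z = rho * c
Z = 1.58 * 484.4
Z = 765.35

765.35 rayl


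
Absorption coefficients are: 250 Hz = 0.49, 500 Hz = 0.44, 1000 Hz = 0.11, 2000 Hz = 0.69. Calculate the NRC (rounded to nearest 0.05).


Given values:
  a_250 = 0.49, a_500 = 0.44
  a_1000 = 0.11, a_2000 = 0.69
Formula: NRC = (a250 + a500 + a1000 + a2000) / 4
Sum = 0.49 + 0.44 + 0.11 + 0.69 = 1.73
NRC = 1.73 / 4 = 0.4325
Rounded to nearest 0.05: 0.45

0.45


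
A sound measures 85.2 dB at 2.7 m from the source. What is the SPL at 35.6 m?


Given values:
  SPL1 = 85.2 dB, r1 = 2.7 m, r2 = 35.6 m
Formula: SPL2 = SPL1 - 20 * log10(r2 / r1)
Compute ratio: r2 / r1 = 35.6 / 2.7 = 13.1852
Compute log10: log10(13.1852) = 1.120087
Compute drop: 20 * 1.120087 = 22.4017
SPL2 = 85.2 - 22.4017 = 62.8

62.8 dB


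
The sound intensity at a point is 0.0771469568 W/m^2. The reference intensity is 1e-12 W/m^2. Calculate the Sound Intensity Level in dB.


Given values:
  I = 0.0771469568 W/m^2
  I_ref = 1e-12 W/m^2
Formula: SIL = 10 * log10(I / I_ref)
Compute ratio: I / I_ref = 77146956800
Compute log10: log10(77146956800) = 10.887319
Multiply: SIL = 10 * 10.887319 = 108.87

108.87 dB


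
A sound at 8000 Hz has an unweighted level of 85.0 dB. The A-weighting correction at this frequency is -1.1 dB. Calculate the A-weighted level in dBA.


Given values:
  SPL = 85.0 dB
  A-weighting at 8000 Hz = -1.1 dB
Formula: L_A = SPL + A_weight
L_A = 85.0 + (-1.1)
L_A = 83.9

83.9 dBA


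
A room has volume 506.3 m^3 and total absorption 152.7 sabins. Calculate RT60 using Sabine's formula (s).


Given values:
  V = 506.3 m^3
  A = 152.7 sabins
Formula: RT60 = 0.161 * V / A
Numerator: 0.161 * 506.3 = 81.5143
RT60 = 81.5143 / 152.7 = 0.534

0.534 s


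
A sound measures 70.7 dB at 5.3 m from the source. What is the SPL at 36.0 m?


Given values:
  SPL1 = 70.7 dB, r1 = 5.3 m, r2 = 36.0 m
Formula: SPL2 = SPL1 - 20 * log10(r2 / r1)
Compute ratio: r2 / r1 = 36.0 / 5.3 = 6.7925
Compute log10: log10(6.7925) = 0.83203
Compute drop: 20 * 0.83203 = 16.6406
SPL2 = 70.7 - 16.6406 = 54.06

54.06 dB


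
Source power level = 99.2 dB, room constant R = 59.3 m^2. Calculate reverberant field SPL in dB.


Given values:
  Lw = 99.2 dB, R = 59.3 m^2
Formula: SPL = Lw + 10 * log10(4 / R)
Compute 4 / R = 4 / 59.3 = 0.067454
Compute 10 * log10(0.067454) = -11.7099
SPL = 99.2 + (-11.7099) = 87.49

87.49 dB


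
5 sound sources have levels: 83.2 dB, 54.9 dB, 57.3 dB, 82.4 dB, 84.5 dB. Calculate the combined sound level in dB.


Formula: L_total = 10 * log10( sum(10^(Li/10)) )
  Source 1: 10^(83.2/10) = 208929613.0854
  Source 2: 10^(54.9/10) = 309029.5433
  Source 3: 10^(57.3/10) = 537031.7964
  Source 4: 10^(82.4/10) = 173780082.8749
  Source 5: 10^(84.5/10) = 281838293.1264
Sum of linear values = 665394050.4264
L_total = 10 * log10(665394050.4264) = 88.23

88.23 dB


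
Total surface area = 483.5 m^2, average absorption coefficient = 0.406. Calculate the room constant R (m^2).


Given values:
  S = 483.5 m^2, alpha = 0.406
Formula: R = S * alpha / (1 - alpha)
Numerator: 483.5 * 0.406 = 196.301
Denominator: 1 - 0.406 = 0.594
R = 196.301 / 0.594 = 330.47

330.47 m^2


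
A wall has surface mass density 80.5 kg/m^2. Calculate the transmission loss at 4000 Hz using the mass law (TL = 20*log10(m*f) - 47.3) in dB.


Given values:
  m = 80.5 kg/m^2, f = 4000 Hz
Formula: TL = 20 * log10(m * f) - 47.3
Compute m * f = 80.5 * 4000 = 322000.0
Compute log10(322000.0) = 5.507856
Compute 20 * 5.507856 = 110.1571
TL = 110.1571 - 47.3 = 62.86

62.86 dB


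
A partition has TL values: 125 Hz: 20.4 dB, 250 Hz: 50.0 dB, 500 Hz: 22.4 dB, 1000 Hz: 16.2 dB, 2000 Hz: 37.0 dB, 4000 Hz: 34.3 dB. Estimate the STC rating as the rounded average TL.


Given TL values at each frequency:
  125 Hz: 20.4 dB
  250 Hz: 50.0 dB
  500 Hz: 22.4 dB
  1000 Hz: 16.2 dB
  2000 Hz: 37.0 dB
  4000 Hz: 34.3 dB
Formula: STC ~ round(average of TL values)
Sum = 20.4 + 50.0 + 22.4 + 16.2 + 37.0 + 34.3 = 180.3
Average = 180.3 / 6 = 30.05
Rounded: 30

30


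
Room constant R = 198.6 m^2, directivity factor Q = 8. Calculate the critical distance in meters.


Given values:
  R = 198.6 m^2, Q = 8
Formula: d_c = 0.141 * sqrt(Q * R)
Compute Q * R = 8 * 198.6 = 1588.8
Compute sqrt(1588.8) = 39.8598
d_c = 0.141 * 39.8598 = 5.62

5.62 m


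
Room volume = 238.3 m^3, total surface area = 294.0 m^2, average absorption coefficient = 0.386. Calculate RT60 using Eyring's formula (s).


Given values:
  V = 238.3 m^3, S = 294.0 m^2, alpha = 0.386
Formula: RT60 = 0.161 * V / (-S * ln(1 - alpha))
Compute ln(1 - 0.386) = ln(0.614) = -0.48776
Denominator: -294.0 * -0.48776 = 143.4014
Numerator: 0.161 * 238.3 = 38.3663
RT60 = 38.3663 / 143.4014 = 0.268

0.268 s


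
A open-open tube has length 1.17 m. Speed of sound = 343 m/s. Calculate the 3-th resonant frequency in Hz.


Given values:
  Tube type: open-open, L = 1.17 m, c = 343 m/s, n = 3
Formula: f_n = n * c / (2 * L)
Compute 2 * L = 2 * 1.17 = 2.34
f = 3 * 343 / 2.34
f = 439.74

439.74 Hz


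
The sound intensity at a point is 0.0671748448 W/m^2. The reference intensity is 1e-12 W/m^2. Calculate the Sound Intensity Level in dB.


Given values:
  I = 0.0671748448 W/m^2
  I_ref = 1e-12 W/m^2
Formula: SIL = 10 * log10(I / I_ref)
Compute ratio: I / I_ref = 67174844800
Compute log10: log10(67174844800) = 10.827207
Multiply: SIL = 10 * 10.827207 = 108.27

108.27 dB


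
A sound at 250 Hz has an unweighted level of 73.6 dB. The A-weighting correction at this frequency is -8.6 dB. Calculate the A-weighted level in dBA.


Given values:
  SPL = 73.6 dB
  A-weighting at 250 Hz = -8.6 dB
Formula: L_A = SPL + A_weight
L_A = 73.6 + (-8.6)
L_A = 65.0

65.0 dBA


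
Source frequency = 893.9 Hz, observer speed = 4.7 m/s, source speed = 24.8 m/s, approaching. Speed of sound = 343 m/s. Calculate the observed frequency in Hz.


Given values:
  f_s = 893.9 Hz, v_o = 4.7 m/s, v_s = 24.8 m/s
  Direction: approaching
Formula: f_o = f_s * (c + v_o) / (c - v_s)
Numerator: c + v_o = 343 + 4.7 = 347.7
Denominator: c - v_s = 343 - 24.8 = 318.2
f_o = 893.9 * 347.7 / 318.2 = 976.77

976.77 Hz


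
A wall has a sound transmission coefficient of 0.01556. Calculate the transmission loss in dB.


Given values:
  tau = 0.01556
Formula: TL = 10 * log10(1 / tau)
Compute 1 / tau = 1 / 0.01556 = 64.2674
Compute log10(64.2674) = 1.807991
TL = 10 * 1.807991 = 18.08

18.08 dB


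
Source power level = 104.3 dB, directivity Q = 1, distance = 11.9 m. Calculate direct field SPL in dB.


Given values:
  Lw = 104.3 dB, Q = 1, r = 11.9 m
Formula: SPL = Lw + 10 * log10(Q / (4 * pi * r^2))
Compute 4 * pi * r^2 = 4 * pi * 11.9^2 = 1779.5237
Compute Q / denom = 1 / 1779.5237 = 0.00056195
Compute 10 * log10(0.00056195) = -32.503
SPL = 104.3 + (-32.503) = 71.8

71.8 dB


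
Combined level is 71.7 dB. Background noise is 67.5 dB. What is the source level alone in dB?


Given values:
  L_total = 71.7 dB, L_bg = 67.5 dB
Formula: L_source = 10 * log10(10^(L_total/10) - 10^(L_bg/10))
Convert to linear:
  10^(71.7/10) = 14791083.8817
  10^(67.5/10) = 5623413.2519
Difference: 14791083.8817 - 5623413.2519 = 9167670.6298
L_source = 10 * log10(9167670.6298) = 69.62

69.62 dB


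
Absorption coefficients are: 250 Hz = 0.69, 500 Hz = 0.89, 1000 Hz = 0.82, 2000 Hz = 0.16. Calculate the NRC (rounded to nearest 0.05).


Given values:
  a_250 = 0.69, a_500 = 0.89
  a_1000 = 0.82, a_2000 = 0.16
Formula: NRC = (a250 + a500 + a1000 + a2000) / 4
Sum = 0.69 + 0.89 + 0.82 + 0.16 = 2.56
NRC = 2.56 / 4 = 0.64
Rounded to nearest 0.05: 0.65

0.65


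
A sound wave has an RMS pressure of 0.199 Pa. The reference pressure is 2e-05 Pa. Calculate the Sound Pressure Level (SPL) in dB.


Given values:
  p = 0.199 Pa
  p_ref = 2e-05 Pa
Formula: SPL = 20 * log10(p / p_ref)
Compute ratio: p / p_ref = 0.199 / 2e-05 = 9950
Compute log10: log10(9950) = 3.997823
Multiply: SPL = 20 * 3.997823 = 79.96

79.96 dB


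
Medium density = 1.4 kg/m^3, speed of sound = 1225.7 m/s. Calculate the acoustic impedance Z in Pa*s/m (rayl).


Given values:
  rho = 1.4 kg/m^3
  c = 1225.7 m/s
Formula: Z = rho * c
Z = 1.4 * 1225.7
Z = 1715.98

1715.98 rayl


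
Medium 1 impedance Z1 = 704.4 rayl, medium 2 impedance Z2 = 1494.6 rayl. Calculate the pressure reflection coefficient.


Given values:
  Z1 = 704.4 rayl, Z2 = 1494.6 rayl
Formula: R = (Z2 - Z1) / (Z2 + Z1)
Numerator: Z2 - Z1 = 1494.6 - 704.4 = 790.2
Denominator: Z2 + Z1 = 1494.6 + 704.4 = 2199.0
R = 790.2 / 2199.0 = 0.3593

0.3593


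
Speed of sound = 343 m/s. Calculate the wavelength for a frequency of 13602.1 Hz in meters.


Given values:
  c = 343 m/s, f = 13602.1 Hz
Formula: lambda = c / f
lambda = 343 / 13602.1
lambda = 0.0252

0.0252 m


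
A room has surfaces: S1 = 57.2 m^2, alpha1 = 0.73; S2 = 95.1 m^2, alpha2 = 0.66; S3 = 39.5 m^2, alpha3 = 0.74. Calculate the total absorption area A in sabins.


Given surfaces:
  Surface 1: 57.2 * 0.73 = 41.756
  Surface 2: 95.1 * 0.66 = 62.766
  Surface 3: 39.5 * 0.74 = 29.23
Formula: A = sum(Si * alpha_i)
A = 41.756 + 62.766 + 29.23
A = 133.75

133.75 sabins


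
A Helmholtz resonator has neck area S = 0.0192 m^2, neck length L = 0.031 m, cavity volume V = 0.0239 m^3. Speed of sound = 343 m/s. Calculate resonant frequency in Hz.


Given values:
  S = 0.0192 m^2, L = 0.031 m, V = 0.0239 m^3, c = 343 m/s
Formula: f = (c / (2*pi)) * sqrt(S / (V * L))
Compute V * L = 0.0239 * 0.031 = 0.0007409
Compute S / (V * L) = 0.0192 / 0.0007409 = 25.9144
Compute sqrt(25.9144) = 5.090619
Compute c / (2*pi) = 343 / 6.283185 = 54.590148
f = 54.590148 * 5.090619 = 277.9

277.9 Hz


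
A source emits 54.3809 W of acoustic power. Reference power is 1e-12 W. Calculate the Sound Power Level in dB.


Given values:
  W = 54.3809 W
  W_ref = 1e-12 W
Formula: SWL = 10 * log10(W / W_ref)
Compute ratio: W / W_ref = 54380900000000
Compute log10: log10(54380900000000) = 13.735446
Multiply: SWL = 10 * 13.735446 = 137.35

137.35 dB


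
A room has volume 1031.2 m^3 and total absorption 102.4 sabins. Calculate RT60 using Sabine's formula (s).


Given values:
  V = 1031.2 m^3
  A = 102.4 sabins
Formula: RT60 = 0.161 * V / A
Numerator: 0.161 * 1031.2 = 166.0232
RT60 = 166.0232 / 102.4 = 1.621

1.621 s


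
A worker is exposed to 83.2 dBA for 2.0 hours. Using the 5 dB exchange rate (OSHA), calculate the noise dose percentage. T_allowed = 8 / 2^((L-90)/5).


Given values:
  L = 83.2 dBA, T = 2.0 hours
Formula: T_allowed = 8 / 2^((L - 90) / 5)
Compute exponent: (83.2 - 90) / 5 = -1.36
Compute 2^(-1.36) = 0.389582
T_allowed = 8 / 0.389582 = 20.53483 hours
Dose = (T / T_allowed) * 100
Dose = (2.0 / 20.53483) * 100 = 9.74

9.74 %
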